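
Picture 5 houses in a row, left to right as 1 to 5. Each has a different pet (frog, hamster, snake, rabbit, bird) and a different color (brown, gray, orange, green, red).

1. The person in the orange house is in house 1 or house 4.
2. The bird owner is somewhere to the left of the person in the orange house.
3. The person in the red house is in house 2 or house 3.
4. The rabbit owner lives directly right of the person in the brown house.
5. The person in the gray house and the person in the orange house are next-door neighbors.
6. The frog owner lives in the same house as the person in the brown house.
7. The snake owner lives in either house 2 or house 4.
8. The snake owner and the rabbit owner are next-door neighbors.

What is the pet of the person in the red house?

Clue 2: the person in the orange house is in house 4.
By clue 4, the rabbit owner is in house 3.
The person in the brown house is in house 2 (clue 4).
By clue 6, the frog owner is in house 2.
House 1 pet: only bird fits.
The only pet still possible for house 4 is snake.
So house 5 gets hamster for pet.
House 1 color: only green fits.
So house 3 gets red for color.
House 5 color: only gray fits.
So: house 1 = bird/green, house 2 = frog/brown, house 3 = rabbit/red, house 4 = snake/orange, house 5 = hamster/gray.

rabbit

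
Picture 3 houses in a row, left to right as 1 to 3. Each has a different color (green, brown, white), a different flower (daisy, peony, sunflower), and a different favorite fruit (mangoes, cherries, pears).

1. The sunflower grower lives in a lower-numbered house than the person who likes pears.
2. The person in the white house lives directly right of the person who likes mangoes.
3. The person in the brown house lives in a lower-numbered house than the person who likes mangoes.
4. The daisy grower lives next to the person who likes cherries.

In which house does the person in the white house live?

Clue 3 places the person in the brown house in house 1.
From clue 3, the person who likes mangoes must be in house 2.
House 1 favorite fruit: only cherries fits.
So house 3 gets pears for favorite fruit.
The person in the white house is in house 3 (clue 2).
From clue 4, the daisy grower must be in house 2.
House 2's color must be green (nothing else left).
That leaves sunflower as the flower for house 1.
So house 3 gets peony for flower.
So: house 1 = brown/sunflower/cherries, house 2 = green/daisy/mangoes, house 3 = white/peony/pears.

3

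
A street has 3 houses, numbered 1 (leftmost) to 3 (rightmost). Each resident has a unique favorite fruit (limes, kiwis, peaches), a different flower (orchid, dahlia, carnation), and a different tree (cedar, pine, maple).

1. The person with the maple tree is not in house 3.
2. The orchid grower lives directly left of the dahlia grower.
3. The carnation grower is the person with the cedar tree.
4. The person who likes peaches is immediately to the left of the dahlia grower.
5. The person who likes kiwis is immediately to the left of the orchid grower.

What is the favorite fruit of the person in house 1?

By clue 5, the person who likes kiwis is in house 1.
Clue 5: the orchid grower is in house 2.
The only favorite fruit still possible for house 2 is peaches.
That leaves limes as the favorite fruit for house 3.
That leaves carnation as the flower for house 1.
That leaves dahlia as the flower for house 3.
The person with the cedar tree is in house 1 (clue 3).
So house 2 gets maple for tree.
That leaves pine as the tree for house 3.
So: house 1 = kiwis/carnation/cedar, house 2 = peaches/orchid/maple, house 3 = limes/dahlia/pine.

kiwis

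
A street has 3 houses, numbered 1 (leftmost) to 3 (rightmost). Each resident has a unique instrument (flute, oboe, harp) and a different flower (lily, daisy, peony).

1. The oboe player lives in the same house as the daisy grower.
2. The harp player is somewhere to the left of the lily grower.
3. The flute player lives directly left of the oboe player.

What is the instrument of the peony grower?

harp

That leaves oboe as the instrument for house 3.
The daisy grower is in house 3 (clue 1).
Clue 3: the flute player is in house 2.
That leaves harp as the instrument for house 1.
House 1's flower must be peony (nothing else left).
So house 2 gets lily for flower.
So: house 1 = harp/peony, house 2 = flute/lily, house 3 = oboe/daisy.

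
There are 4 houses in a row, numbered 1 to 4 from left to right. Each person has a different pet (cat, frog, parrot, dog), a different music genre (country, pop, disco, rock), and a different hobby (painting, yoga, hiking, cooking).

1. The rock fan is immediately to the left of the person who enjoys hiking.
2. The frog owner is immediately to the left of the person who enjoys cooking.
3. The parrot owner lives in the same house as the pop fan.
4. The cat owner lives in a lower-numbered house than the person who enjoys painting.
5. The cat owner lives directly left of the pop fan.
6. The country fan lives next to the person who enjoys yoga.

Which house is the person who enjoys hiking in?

2

The only hobby still possible for house 1 is yoga.
Clue 6: the country fan is in house 2.
The cat owner is narrowed to house 2 or 3; consider each.
Placing it in house 2 leads to a contradiction, so it's in house 3.
The person who enjoys painting is in house 4 (clue 4).
The pop fan is in house 4 (clue 5).
House 4 pet: only parrot fits.
So house 2 gets hiking for hobby.
House 3's hobby must be cooking (nothing else left).
By clue 1, the rock fan is in house 1.
From clue 2, the frog owner must be in house 2.
House 1's pet must be dog (nothing else left).
House 3's music genre must be disco (nothing else left).
So: house 1 = dog/rock/yoga, house 2 = frog/country/hiking, house 3 = cat/disco/cooking, house 4 = parrot/pop/painting.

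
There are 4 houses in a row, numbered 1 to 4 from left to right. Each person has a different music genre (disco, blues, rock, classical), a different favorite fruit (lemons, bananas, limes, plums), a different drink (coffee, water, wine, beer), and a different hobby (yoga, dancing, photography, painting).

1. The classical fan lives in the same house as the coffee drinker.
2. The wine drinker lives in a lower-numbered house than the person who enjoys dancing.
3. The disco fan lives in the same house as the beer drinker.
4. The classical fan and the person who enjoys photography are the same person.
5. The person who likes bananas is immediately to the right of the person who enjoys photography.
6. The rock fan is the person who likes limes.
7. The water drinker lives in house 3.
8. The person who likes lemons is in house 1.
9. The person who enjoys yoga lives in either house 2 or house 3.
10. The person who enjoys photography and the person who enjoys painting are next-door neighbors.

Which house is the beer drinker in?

By clue 7, the water drinker is in house 3.
From clue 8, the person who likes lemons must be in house 1.
So house 4 gets dancing for hobby.
The only drink still possible for house 4 is beer.
Clue 3: the disco fan is in house 4.
So house 4 gets plums for favorite fruit.
The classical fan is narrowed to house 1 or 2; consider each.
Placing it in house 2 leads to a contradiction, so it's in house 1.
Clue 1: the coffee drinker is in house 1.
Clue 4: the person who enjoys photography is in house 1.
By clue 5, the person who likes bananas is in house 2.
Clue 10: the person who enjoys painting is in house 2.
So house 3 gets limes for favorite fruit.
So house 2 gets wine for drink.
House 3's hobby must be yoga (nothing else left).
From clue 6, the rock fan must be in house 3.
So house 2 gets blues for music genre.
So: house 1 = classical/lemons/coffee/photography, house 2 = blues/bananas/wine/painting, house 3 = rock/limes/water/yoga, house 4 = disco/plums/beer/dancing.

4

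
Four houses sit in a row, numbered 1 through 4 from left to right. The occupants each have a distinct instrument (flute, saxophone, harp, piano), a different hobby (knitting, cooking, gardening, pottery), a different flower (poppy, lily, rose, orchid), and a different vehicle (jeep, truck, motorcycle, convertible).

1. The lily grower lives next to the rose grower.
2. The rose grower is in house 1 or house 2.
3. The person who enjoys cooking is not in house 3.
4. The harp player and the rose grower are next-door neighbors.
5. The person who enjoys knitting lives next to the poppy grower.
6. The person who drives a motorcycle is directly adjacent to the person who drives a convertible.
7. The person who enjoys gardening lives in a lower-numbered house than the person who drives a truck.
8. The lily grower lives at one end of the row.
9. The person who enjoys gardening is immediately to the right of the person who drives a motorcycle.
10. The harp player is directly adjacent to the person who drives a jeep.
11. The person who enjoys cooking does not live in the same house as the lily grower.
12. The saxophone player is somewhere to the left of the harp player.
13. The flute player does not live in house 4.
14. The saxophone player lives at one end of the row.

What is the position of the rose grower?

Clue 14: the saxophone player is in house 1.
House 4 instrument: only piano fits.
The lily grower is in house 1 (clue 1).
Clue 1: the rose grower is in house 2.
Clue 4: the harp player is in house 3.
House 2's instrument must be flute (nothing else left).
House 1 hobby: only pottery fits.
The person who enjoys cooking is narrowed to house 2 or 4; consider each.
Placing it in house 2 leads to a contradiction, so it's in house 4.
The person who enjoys gardening is narrowed to house 2 or 3; consider each.
Placing it in house 3 leads to a contradiction, so it's in house 2.
Clue 9: the person who drives a motorcycle is in house 1.
The only hobby still possible for house 3 is knitting.
From clue 5, the poppy grower must be in house 4.
The person who drives a convertible is in house 2 (clue 6).
That leaves orchid as the flower for house 3.
So house 3 gets truck for vehicle.
House 4 vehicle: only jeep fits.
So: house 1 = saxophone/pottery/lily/motorcycle, house 2 = flute/gardening/rose/convertible, house 3 = harp/knitting/orchid/truck, house 4 = piano/cooking/poppy/jeep.

2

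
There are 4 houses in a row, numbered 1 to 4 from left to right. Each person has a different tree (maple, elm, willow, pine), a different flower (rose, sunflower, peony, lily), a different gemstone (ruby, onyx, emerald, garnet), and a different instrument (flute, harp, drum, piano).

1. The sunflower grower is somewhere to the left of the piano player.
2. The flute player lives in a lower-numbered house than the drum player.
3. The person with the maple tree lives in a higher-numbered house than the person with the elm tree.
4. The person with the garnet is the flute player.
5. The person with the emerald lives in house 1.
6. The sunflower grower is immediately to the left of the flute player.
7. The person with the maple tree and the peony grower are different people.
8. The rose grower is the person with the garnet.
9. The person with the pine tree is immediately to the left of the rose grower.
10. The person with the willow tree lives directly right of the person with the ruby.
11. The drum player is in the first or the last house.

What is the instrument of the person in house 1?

harp

Clue 5: the person with the emerald is in house 1.
Clue 11 places the drum player in house 4.
So house 4 gets onyx for gemstone.
So house 1 gets harp for instrument.
The person with the pine tree is narrowed to house 1 or 2; consider each.
Placing it in house 2 leads to a contradiction, so it's in house 1.
By clue 9, the rose grower is in house 2.
The only flower still possible for house 1 is sunflower.
The flute player is in house 2 (clue 6).
By clue 8, the person with the garnet is in house 2.
That leaves elm as the tree for house 2.
House 3's gemstone must be ruby (nothing else left).
That leaves piano as the instrument for house 3.
By clue 10, the person with the willow tree is in house 4.
House 3 tree: only maple fits.
The peony grower is in house 4 (clue 7).
So house 3 gets lily for flower.
So: house 1 = pine/sunflower/emerald/harp, house 2 = elm/rose/garnet/flute, house 3 = maple/lily/ruby/piano, house 4 = willow/peony/onyx/drum.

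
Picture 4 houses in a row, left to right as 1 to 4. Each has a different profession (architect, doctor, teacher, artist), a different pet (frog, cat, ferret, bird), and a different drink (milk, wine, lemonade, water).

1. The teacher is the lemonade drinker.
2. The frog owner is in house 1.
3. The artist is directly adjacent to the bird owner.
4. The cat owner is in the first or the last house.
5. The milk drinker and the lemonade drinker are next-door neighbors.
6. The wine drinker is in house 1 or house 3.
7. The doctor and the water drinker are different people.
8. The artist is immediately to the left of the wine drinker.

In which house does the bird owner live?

3

By clue 2, the frog owner is in house 1.
Clue 8 places the artist in house 2.
By clue 8, the wine drinker is in house 3.
So house 4 gets cat for pet.
The bird owner is in house 3 (clue 3).
By clue 5, the milk drinker is in house 2.
The lemonade drinker is in house 1 (clue 5).
So house 2 gets ferret for pet.
House 4 drink: only water fits.
By clue 1, the teacher is in house 1.
House 4 profession: only architect fits.
House 3 profession: only doctor fits.
So: house 1 = teacher/frog/lemonade, house 2 = artist/ferret/milk, house 3 = doctor/bird/wine, house 4 = architect/cat/water.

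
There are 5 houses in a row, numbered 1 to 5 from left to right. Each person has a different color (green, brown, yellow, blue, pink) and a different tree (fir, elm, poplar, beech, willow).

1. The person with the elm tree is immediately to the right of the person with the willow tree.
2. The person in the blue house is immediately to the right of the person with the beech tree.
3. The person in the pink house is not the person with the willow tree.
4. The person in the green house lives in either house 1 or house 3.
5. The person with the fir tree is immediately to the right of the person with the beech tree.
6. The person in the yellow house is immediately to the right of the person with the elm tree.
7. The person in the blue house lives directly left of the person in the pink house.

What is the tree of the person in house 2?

elm

That leaves poplar as the tree for house 5.
The person in the green house is narrowed to house 1 or 3; consider each.
Placing it in house 3 leads to a contradiction, so it's in house 1.
The person in the blue house is narrowed to house 2 or 3 or 4; consider each.
Placing it in house 2 and house 3 leads to a contradiction, so it's in house 4.
Clue 2: the person with the beech tree is in house 3.
By clue 5, the person with the fir tree is in house 4.
By clue 7, the person in the pink house is in house 5.
House 2's color must be brown (nothing else left).
So house 3 gets yellow for color.
House 1 tree: only willow fits.
So house 2 gets elm for tree.
So: house 1 = green/willow, house 2 = brown/elm, house 3 = yellow/beech, house 4 = blue/fir, house 5 = pink/poplar.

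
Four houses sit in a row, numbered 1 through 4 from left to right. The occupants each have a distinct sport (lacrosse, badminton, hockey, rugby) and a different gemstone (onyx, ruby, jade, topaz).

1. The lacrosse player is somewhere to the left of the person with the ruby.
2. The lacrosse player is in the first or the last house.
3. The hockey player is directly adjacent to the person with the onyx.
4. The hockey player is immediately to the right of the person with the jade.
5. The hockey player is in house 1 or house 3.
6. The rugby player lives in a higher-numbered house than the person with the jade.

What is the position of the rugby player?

Clue 2 places the lacrosse player in house 1.
From clue 5, the hockey player must be in house 3.
Clue 4 places the person with the jade in house 2.
Clue 6 places the rugby player in house 4.
The only sport still possible for house 2 is badminton.
The only gemstone still possible for house 1 is topaz.
House 3 gemstone: only ruby fits.
The only gemstone still possible for house 4 is onyx.
So: house 1 = lacrosse/topaz, house 2 = badminton/jade, house 3 = hockey/ruby, house 4 = rugby/onyx.

4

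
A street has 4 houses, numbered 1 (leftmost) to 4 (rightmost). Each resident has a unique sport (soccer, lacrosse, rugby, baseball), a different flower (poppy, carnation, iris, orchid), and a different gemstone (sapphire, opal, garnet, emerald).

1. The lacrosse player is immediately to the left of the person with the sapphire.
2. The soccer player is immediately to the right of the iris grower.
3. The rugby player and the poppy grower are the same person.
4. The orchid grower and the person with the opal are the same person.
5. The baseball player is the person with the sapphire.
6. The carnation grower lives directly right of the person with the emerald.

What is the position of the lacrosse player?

2

The baseball player is narrowed to house 2 or 3 or 4; consider each.
Placing it in house 2 and house 4 leads to a contradiction, so it's in house 3.
The person with the sapphire is in house 3 (clue 5).
By clue 1, the lacrosse player is in house 2.
So house 1 gets rugby for sport.
So house 4 gets soccer for sport.
Clue 2: the iris grower is in house 3.
From clue 3, the poppy grower must be in house 1.
House 4's flower must be orchid (nothing else left).
Clue 4 places the person with the opal in house 4.
The person with the emerald is in house 1 (clue 6).
House 2's flower must be carnation (nothing else left).
House 2 gemstone: only garnet fits.
So: house 1 = rugby/poppy/emerald, house 2 = lacrosse/carnation/garnet, house 3 = baseball/iris/sapphire, house 4 = soccer/orchid/opal.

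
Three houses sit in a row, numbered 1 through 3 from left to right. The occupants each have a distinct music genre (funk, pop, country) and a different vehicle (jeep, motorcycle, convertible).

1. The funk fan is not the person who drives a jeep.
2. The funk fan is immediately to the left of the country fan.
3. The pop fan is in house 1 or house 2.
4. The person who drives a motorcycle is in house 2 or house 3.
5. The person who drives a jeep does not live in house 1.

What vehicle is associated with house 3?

House 3's music genre must be country (nothing else left).
That leaves convertible as the vehicle for house 1.
Clue 2 places the funk fan in house 2.
That leaves pop as the music genre for house 1.
From clue 1, the person who drives a jeep must be in house 3.
That leaves motorcycle as the vehicle for house 2.
So: house 1 = pop/convertible, house 2 = funk/motorcycle, house 3 = country/jeep.

jeep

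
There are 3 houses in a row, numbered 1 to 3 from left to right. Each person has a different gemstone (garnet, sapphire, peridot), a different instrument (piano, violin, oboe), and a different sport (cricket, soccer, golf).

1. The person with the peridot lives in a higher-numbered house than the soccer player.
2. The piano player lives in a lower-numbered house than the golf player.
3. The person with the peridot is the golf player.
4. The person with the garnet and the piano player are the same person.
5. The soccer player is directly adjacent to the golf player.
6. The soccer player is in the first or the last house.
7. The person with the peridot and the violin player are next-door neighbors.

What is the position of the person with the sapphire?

3

The soccer player is in house 1 (clue 6).
From clue 5, the golf player must be in house 2.
That leaves cricket as the sport for house 3.
Clue 2: the piano player is in house 1.
From clue 3, the person with the peridot must be in house 2.
The person with the garnet is in house 1 (clue 4).
House 3 gemstone: only sapphire fits.
House 2's instrument must be oboe (nothing else left).
So house 3 gets violin for instrument.
So: house 1 = garnet/piano/soccer, house 2 = peridot/oboe/golf, house 3 = sapphire/violin/cricket.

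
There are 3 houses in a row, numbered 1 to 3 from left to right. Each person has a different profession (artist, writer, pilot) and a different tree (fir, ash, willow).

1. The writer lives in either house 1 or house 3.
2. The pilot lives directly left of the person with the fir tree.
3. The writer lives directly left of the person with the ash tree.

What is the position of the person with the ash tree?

By clue 3, the writer is in house 1.
From clue 3, the person with the ash tree must be in house 2.
House 2 profession: only pilot fits.
The only profession still possible for house 3 is artist.
So house 1 gets willow for tree.
The only tree still possible for house 3 is fir.
So: house 1 = writer/willow, house 2 = pilot/ash, house 3 = artist/fir.

2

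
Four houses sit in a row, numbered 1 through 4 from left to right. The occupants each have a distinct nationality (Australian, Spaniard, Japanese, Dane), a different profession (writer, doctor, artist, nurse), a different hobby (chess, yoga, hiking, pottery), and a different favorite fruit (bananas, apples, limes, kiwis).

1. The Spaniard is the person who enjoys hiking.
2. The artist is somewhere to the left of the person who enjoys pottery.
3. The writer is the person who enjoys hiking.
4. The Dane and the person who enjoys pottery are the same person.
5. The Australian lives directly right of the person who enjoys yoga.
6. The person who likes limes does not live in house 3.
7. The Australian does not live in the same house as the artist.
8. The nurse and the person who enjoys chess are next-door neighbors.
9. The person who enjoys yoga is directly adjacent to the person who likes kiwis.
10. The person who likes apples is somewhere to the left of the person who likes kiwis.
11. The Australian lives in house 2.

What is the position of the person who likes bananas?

3

The Australian is in house 2 (clue 11).
From clue 5, the person who enjoys yoga must be in house 1.
Clue 9 places the person who likes kiwis in house 2.
Clue 10: the person who likes apples is in house 1.
That leaves chess as the hobby for house 2.
The only favorite fruit still possible for house 3 is bananas.
House 4's favorite fruit must be limes (nothing else left).
So house 1 gets Japanese for nationality.
The only profession still possible for house 2 is doctor.
House 4 profession: only writer fits.
Clue 3 places the person who enjoys hiking in house 4.
So house 3 gets pottery for hobby.
The Spaniard is in house 4 (clue 1).
From clue 2, the artist must be in house 1.
The Dane is in house 3 (clue 4).
That leaves nurse as the profession for house 3.
So: house 1 = Japanese/artist/yoga/apples, house 2 = Australian/doctor/chess/kiwis, house 3 = Dane/nurse/pottery/bananas, house 4 = Spaniard/writer/hiking/limes.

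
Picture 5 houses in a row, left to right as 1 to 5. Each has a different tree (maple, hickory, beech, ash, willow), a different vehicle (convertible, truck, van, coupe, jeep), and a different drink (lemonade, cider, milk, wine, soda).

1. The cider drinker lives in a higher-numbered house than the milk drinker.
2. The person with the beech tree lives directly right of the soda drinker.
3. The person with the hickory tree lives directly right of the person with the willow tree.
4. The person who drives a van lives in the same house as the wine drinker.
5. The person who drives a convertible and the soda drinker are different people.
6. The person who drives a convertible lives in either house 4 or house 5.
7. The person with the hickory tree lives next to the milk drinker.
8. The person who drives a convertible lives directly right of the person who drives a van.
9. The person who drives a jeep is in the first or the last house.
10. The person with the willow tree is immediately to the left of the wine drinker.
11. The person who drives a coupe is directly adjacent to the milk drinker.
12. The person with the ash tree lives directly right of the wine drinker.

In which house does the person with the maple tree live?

1

That leaves maple as the tree for house 1.
The person with the ash tree is narrowed to house 4 or 5; consider each.
Placing it in house 4 leads to a contradiction, so it's in house 5.
The wine drinker is in house 4 (clue 12).
By clue 4, the person who drives a van is in house 4.
From clue 8, the person who drives a convertible must be in house 5.
Clue 10 places the person with the willow tree in house 3.
So house 2 gets beech for tree.
House 4 tree: only hickory fits.
So house 1 gets jeep for vehicle.
By clue 2, the soda drinker is in house 1.
From clue 7, the milk drinker must be in house 3.
From clue 11, the person who drives a coupe must be in house 2.
House 3 vehicle: only truck fits.
The only drink still possible for house 2 is lemonade.
The only drink still possible for house 5 is cider.
So: house 1 = maple/jeep/soda, house 2 = beech/coupe/lemonade, house 3 = willow/truck/milk, house 4 = hickory/van/wine, house 5 = ash/convertible/cider.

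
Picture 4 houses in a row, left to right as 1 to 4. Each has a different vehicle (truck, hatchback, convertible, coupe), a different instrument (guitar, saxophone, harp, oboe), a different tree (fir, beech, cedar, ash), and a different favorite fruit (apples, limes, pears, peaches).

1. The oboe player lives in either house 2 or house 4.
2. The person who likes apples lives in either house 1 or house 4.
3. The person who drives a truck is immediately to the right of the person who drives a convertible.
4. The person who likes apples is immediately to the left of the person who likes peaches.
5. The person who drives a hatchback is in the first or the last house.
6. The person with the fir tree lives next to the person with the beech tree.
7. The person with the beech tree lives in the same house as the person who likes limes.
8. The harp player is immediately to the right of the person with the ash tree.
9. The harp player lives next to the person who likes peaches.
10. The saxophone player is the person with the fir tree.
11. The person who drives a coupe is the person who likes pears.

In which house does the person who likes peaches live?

Clue 4: the person who likes apples is in house 1.
From clue 4, the person who likes peaches must be in house 2.
The harp player is in house 3 (clue 9).
By clue 8, the person with the ash tree is in house 2.
Clue 6: the person with the fir tree is in house 4.
The person with the beech tree is in house 3 (clue 6).
Clue 7 places the person who likes limes in house 3.
From clue 10, the saxophone player must be in house 4.
So house 1 gets guitar for instrument.
So house 2 gets oboe for instrument.
House 1 tree: only cedar fits.
House 4 favorite fruit: only pears fits.
By clue 11, the person who drives a coupe is in house 4.
The only vehicle still possible for house 1 is hatchback.
House 2 vehicle: only convertible fits.
House 3 vehicle: only truck fits.
So: house 1 = hatchback/guitar/cedar/apples, house 2 = convertible/oboe/ash/peaches, house 3 = truck/harp/beech/limes, house 4 = coupe/saxophone/fir/pears.

2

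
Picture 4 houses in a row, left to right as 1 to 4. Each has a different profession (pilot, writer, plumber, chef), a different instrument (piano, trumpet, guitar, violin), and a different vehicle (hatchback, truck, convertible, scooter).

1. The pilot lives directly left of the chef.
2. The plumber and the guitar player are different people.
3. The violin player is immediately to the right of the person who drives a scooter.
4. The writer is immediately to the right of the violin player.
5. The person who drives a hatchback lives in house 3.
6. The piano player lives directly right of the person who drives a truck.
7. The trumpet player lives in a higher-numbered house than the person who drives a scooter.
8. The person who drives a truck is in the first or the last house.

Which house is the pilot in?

1

Clue 5 places the person who drives a hatchback in house 3.
Clue 8: the person who drives a truck is in house 1.
House 1 instrument: only guitar fits.
House 2's vehicle must be scooter (nothing else left).
House 4's vehicle must be convertible (nothing else left).
Clue 3: the violin player is in house 3.
Clue 4 places the writer in house 4.
From clue 6, the piano player must be in house 2.
House 1's profession must be pilot (nothing else left).
That leaves trumpet as the instrument for house 4.
From clue 1, the chef must be in house 2.
House 3's profession must be plumber (nothing else left).
So: house 1 = pilot/guitar/truck, house 2 = chef/piano/scooter, house 3 = plumber/violin/hatchback, house 4 = writer/trumpet/convertible.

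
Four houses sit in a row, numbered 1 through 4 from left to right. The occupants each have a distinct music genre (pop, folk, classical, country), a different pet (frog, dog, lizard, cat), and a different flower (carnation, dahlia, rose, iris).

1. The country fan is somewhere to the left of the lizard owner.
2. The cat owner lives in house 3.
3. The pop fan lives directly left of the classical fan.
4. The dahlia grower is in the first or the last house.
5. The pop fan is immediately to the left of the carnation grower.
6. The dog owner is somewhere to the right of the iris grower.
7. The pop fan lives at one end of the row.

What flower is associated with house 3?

By clue 2, the cat owner is in house 3.
The pop fan is in house 1 (clue 7).
So house 1 gets frog for pet.
Clue 1: the lizard owner is in house 4.
Clue 3 places the classical fan in house 2.
From clue 5, the carnation grower must be in house 2.
House 3 music genre: only country fits.
House 4 music genre: only folk fits.
That leaves dog as the pet for house 2.
Clue 6: the iris grower is in house 1.
The only flower still possible for house 3 is rose.
The only flower still possible for house 4 is dahlia.
So: house 1 = pop/frog/iris, house 2 = classical/dog/carnation, house 3 = country/cat/rose, house 4 = folk/lizard/dahlia.

rose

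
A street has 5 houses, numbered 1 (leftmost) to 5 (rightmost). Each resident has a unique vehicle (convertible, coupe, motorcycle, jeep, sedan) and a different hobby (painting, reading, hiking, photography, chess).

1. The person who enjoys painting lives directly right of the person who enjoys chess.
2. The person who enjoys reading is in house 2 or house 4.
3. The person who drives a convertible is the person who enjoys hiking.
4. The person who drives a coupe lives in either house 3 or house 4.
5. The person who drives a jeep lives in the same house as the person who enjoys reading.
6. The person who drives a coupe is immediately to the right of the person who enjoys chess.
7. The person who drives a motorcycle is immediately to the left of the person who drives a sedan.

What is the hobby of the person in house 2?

chess

The person who drives a coupe is narrowed to house 3 or 4; consider each.
Placing it in house 4 leads to a contradiction, so it's in house 3.
Clue 6 places the person who enjoys chess in house 2.
Clue 1: the person who enjoys painting is in house 3.
Clue 5 places the person who drives a jeep in house 4.
So house 2 gets sedan for vehicle.
House 5's vehicle must be convertible (nothing else left).
So house 4 gets reading for hobby.
From clue 3, the person who enjoys hiking must be in house 5.
The only vehicle still possible for house 1 is motorcycle.
The only hobby still possible for house 1 is photography.
So: house 1 = motorcycle/photography, house 2 = sedan/chess, house 3 = coupe/painting, house 4 = jeep/reading, house 5 = convertible/hiking.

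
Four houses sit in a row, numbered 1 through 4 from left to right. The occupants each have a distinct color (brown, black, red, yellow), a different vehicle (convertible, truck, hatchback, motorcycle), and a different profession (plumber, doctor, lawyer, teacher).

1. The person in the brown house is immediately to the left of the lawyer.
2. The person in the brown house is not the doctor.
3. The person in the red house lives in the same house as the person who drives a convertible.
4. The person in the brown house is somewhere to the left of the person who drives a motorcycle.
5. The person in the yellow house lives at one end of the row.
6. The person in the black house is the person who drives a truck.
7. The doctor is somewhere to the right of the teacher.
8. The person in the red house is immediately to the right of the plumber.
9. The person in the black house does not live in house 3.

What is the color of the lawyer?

The person in the yellow house is narrowed to house 1 or 4; consider each.
Placing it in house 1 leads to a contradiction, so it's in house 4.
The person in the black house is narrowed to house 1 or 2; consider each.
Placing it in house 2 leads to a contradiction, so it's in house 1.
By clue 6, the person who drives a truck is in house 1.
The person in the brown house is narrowed to house 2 or 3; consider each.
Placing it in house 3 leads to a contradiction, so it's in house 2.
Clue 1: the lawyer is in house 3.
House 3 color: only red fits.
House 4 profession: only doctor fits.
From clue 3, the person who drives a convertible must be in house 3.
From clue 8, the plumber must be in house 2.
House 2's vehicle must be hatchback (nothing else left).
That leaves motorcycle as the vehicle for house 4.
House 1's profession must be teacher (nothing else left).
So: house 1 = black/truck/teacher, house 2 = brown/hatchback/plumber, house 3 = red/convertible/lawyer, house 4 = yellow/motorcycle/doctor.

red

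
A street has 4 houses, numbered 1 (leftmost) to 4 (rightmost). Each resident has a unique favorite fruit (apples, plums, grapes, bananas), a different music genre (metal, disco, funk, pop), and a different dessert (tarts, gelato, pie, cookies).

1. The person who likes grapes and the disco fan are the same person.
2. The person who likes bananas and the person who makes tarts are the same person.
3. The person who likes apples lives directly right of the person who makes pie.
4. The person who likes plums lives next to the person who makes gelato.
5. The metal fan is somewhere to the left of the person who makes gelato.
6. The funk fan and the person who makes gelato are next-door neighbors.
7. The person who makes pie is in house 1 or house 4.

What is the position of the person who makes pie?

1

Clue 7 places the person who makes pie in house 1.
By clue 3, the person who likes apples is in house 2.
The person who likes bananas is narrowed to house 3 or 4; consider each.
Placing it in house 4 leads to a contradiction, so it's in house 3.
Clue 2 places the person who makes tarts in house 3.
By clue 4, the person who likes plums is in house 1.
Clue 4: the person who makes gelato is in house 2.
The metal fan is in house 1 (clue 5).
House 4's favorite fruit must be grapes (nothing else left).
That leaves pop as the music genre for house 2.
The only music genre still possible for house 3 is funk.
The only music genre still possible for house 4 is disco.
House 4 dessert: only cookies fits.
So: house 1 = plums/metal/pie, house 2 = apples/pop/gelato, house 3 = bananas/funk/tarts, house 4 = grapes/disco/cookies.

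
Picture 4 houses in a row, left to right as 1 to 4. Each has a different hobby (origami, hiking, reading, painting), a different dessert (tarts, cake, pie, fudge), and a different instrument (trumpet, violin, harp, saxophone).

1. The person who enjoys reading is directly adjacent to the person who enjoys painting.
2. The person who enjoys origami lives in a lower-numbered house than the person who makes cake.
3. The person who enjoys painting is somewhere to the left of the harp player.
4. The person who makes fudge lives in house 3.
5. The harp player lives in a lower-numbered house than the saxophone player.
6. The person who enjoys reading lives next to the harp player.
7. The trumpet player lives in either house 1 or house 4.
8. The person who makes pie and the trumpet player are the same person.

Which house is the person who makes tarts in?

2

By clue 4, the person who makes fudge is in house 3.
The only hobby still possible for house 4 is hiking.
The person who enjoys painting is narrowed to house 1 or 2; consider each.
Placing it in house 2 leads to a contradiction, so it's in house 1.
From clue 1, the person who enjoys reading must be in house 2.
Clue 6 places the harp player in house 3.
The only hobby still possible for house 3 is origami.
House 2's instrument must be violin (nothing else left).
That leaves saxophone as the instrument for house 4.
From clue 2, the person who makes cake must be in house 4.
Clue 8 places the person who makes pie in house 1.
House 2's dessert must be tarts (nothing else left).
So house 1 gets trumpet for instrument.
So: house 1 = painting/pie/trumpet, house 2 = reading/tarts/violin, house 3 = origami/fudge/harp, house 4 = hiking/cake/saxophone.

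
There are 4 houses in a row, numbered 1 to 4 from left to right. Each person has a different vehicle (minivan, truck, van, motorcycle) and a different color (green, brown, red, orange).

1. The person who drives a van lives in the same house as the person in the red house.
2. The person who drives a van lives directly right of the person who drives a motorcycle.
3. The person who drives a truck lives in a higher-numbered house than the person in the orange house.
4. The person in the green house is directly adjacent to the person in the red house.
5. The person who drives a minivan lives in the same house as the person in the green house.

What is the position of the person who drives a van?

2

The person who drives a motorcycle is narrowed to house 1 or 2 or 3; consider each.
Placing it in house 2 and house 3 leads to a contradiction, so it's in house 1.
Clue 2 places the person who drives a van in house 2.
By clue 1, the person in the red house is in house 2.
By clue 5, the person who drives a minivan is in house 3.
By clue 5, the person in the green house is in house 3.
House 4's vehicle must be truck (nothing else left).
House 1's color must be orange (nothing else left).
House 4's color must be brown (nothing else left).
So: house 1 = motorcycle/orange, house 2 = van/red, house 3 = minivan/green, house 4 = truck/brown.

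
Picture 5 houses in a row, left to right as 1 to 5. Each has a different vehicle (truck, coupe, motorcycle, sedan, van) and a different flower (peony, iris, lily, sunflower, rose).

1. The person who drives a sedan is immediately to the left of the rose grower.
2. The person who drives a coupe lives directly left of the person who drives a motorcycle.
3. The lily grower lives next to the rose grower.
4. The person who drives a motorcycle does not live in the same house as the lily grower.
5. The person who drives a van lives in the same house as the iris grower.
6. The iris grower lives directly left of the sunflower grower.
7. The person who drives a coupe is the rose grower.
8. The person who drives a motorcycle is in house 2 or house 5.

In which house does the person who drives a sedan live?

3

The person who drives a coupe is in house 4 (clue 2).
Clue 2 places the person who drives a motorcycle in house 5.
The rose grower is in house 4 (clue 7).
By clue 1, the person who drives a sedan is in house 3.
By clue 3, the lily grower is in house 3.
So house 2 gets sunflower for flower.
House 5 flower: only peony fits.
From clue 5, the person who drives a van must be in house 1.
The only vehicle still possible for house 2 is truck.
So house 1 gets iris for flower.
So: house 1 = van/iris, house 2 = truck/sunflower, house 3 = sedan/lily, house 4 = coupe/rose, house 5 = motorcycle/peony.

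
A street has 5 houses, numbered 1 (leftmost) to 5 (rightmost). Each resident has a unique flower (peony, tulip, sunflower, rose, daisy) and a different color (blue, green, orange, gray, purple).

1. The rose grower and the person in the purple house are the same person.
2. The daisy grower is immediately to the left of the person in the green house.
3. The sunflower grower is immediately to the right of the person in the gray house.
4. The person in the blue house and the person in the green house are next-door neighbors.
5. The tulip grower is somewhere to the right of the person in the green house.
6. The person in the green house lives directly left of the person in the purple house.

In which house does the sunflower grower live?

The daisy grower is narrowed to house 1 or 2 or 3; consider each.
Placing it in house 2 and house 3 leads to a contradiction, so it's in house 1.
Clue 2 places the person in the green house in house 2.
From clue 6, the person in the purple house must be in house 3.
The only color still possible for house 5 is orange.
Clue 1: the rose grower is in house 3.
So house 1 gets blue for color.
House 4 color: only gray fits.
Clue 3: the sunflower grower is in house 5.
House 2 flower: only peony fits.
That leaves tulip as the flower for house 4.
So: house 1 = daisy/blue, house 2 = peony/green, house 3 = rose/purple, house 4 = tulip/gray, house 5 = sunflower/orange.

5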